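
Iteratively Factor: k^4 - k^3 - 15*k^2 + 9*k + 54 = (k + 3)*(k^3 - 4*k^2 - 3*k + 18) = (k - 3)*(k + 3)*(k^2 - k - 6) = (k - 3)*(k + 2)*(k + 3)*(k - 3)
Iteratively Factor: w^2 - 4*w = (w - 4)*(w)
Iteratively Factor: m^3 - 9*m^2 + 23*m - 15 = (m - 1)*(m^2 - 8*m + 15) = (m - 5)*(m - 1)*(m - 3)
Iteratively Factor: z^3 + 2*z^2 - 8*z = (z + 4)*(z^2 - 2*z) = (z - 2)*(z + 4)*(z)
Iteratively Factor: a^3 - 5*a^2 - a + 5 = (a - 1)*(a^2 - 4*a - 5) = (a - 5)*(a - 1)*(a + 1)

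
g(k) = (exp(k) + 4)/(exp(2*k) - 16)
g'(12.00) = 0.00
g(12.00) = 0.00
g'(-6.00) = 0.00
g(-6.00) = -0.25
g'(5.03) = -0.01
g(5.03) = 0.01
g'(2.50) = -0.18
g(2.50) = 0.12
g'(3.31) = -0.05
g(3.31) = 0.04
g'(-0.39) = -0.06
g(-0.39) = -0.30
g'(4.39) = -0.01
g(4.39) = 0.01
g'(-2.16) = -0.01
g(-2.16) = -0.26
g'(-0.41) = -0.06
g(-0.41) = -0.30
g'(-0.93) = -0.03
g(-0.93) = -0.28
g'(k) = -2*(exp(k) + 4)*exp(2*k)/(exp(2*k) - 16)^2 + exp(k)/(exp(2*k) - 16) = -exp(k)/(exp(2*k) - 8*exp(k) + 16)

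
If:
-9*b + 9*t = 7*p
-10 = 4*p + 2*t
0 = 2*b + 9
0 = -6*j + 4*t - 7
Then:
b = -9/2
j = -213/50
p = -9/50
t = -116/25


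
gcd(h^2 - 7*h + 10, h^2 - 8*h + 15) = h - 5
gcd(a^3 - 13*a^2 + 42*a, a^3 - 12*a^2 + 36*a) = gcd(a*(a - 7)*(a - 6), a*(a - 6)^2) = a^2 - 6*a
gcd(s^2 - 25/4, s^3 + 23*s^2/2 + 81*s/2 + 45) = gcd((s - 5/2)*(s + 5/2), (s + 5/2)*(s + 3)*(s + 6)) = s + 5/2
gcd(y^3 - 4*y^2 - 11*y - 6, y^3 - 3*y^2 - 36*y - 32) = y + 1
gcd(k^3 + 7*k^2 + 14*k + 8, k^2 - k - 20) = k + 4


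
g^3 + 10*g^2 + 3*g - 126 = (g - 3)*(g + 6)*(g + 7)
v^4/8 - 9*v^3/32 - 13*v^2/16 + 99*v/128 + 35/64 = (v/4 + 1/2)*(v/2 + 1/4)*(v - 7/2)*(v - 5/4)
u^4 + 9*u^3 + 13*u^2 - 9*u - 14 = (u - 1)*(u + 1)*(u + 2)*(u + 7)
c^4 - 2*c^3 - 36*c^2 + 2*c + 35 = (c - 7)*(c - 1)*(c + 1)*(c + 5)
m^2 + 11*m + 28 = (m + 4)*(m + 7)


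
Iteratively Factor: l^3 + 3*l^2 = (l)*(l^2 + 3*l) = l^2*(l + 3)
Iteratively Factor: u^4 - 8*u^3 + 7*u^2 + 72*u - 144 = (u - 4)*(u^3 - 4*u^2 - 9*u + 36) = (u - 4)^2*(u^2 - 9) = (u - 4)^2*(u + 3)*(u - 3)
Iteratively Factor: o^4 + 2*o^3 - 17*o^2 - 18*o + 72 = (o + 3)*(o^3 - o^2 - 14*o + 24) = (o + 3)*(o + 4)*(o^2 - 5*o + 6) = (o - 2)*(o + 3)*(o + 4)*(o - 3)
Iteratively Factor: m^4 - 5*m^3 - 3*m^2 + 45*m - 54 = (m - 3)*(m^3 - 2*m^2 - 9*m + 18) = (m - 3)*(m + 3)*(m^2 - 5*m + 6) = (m - 3)^2*(m + 3)*(m - 2)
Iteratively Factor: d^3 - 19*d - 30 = (d + 2)*(d^2 - 2*d - 15) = (d - 5)*(d + 2)*(d + 3)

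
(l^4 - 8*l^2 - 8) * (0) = 0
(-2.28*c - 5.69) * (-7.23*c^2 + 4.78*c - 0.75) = 16.4844*c^3 + 30.2403*c^2 - 25.4882*c + 4.2675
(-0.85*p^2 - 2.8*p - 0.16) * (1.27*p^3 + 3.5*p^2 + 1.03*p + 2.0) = -1.0795*p^5 - 6.531*p^4 - 10.8787*p^3 - 5.144*p^2 - 5.7648*p - 0.32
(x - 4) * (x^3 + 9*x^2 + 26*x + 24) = x^4 + 5*x^3 - 10*x^2 - 80*x - 96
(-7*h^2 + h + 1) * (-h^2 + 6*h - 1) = 7*h^4 - 43*h^3 + 12*h^2 + 5*h - 1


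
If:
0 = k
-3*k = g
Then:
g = 0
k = 0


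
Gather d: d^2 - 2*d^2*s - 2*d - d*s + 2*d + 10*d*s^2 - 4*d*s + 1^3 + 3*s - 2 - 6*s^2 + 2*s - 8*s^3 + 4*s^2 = d^2*(1 - 2*s) + d*(10*s^2 - 5*s) - 8*s^3 - 2*s^2 + 5*s - 1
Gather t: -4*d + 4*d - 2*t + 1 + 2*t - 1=0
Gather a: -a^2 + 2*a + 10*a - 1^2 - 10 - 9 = -a^2 + 12*a - 20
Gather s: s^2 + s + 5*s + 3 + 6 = s^2 + 6*s + 9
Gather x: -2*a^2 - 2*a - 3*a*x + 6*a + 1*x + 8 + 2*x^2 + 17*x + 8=-2*a^2 + 4*a + 2*x^2 + x*(18 - 3*a) + 16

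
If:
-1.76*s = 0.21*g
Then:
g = -8.38095238095238*s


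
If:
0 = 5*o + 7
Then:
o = -7/5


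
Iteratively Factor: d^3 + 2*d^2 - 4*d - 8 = (d + 2)*(d^2 - 4) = (d + 2)^2*(d - 2)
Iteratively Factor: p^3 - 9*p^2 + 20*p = (p - 4)*(p^2 - 5*p) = (p - 5)*(p - 4)*(p)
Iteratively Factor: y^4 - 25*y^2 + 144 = (y - 3)*(y^3 + 3*y^2 - 16*y - 48) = (y - 4)*(y - 3)*(y^2 + 7*y + 12) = (y - 4)*(y - 3)*(y + 3)*(y + 4)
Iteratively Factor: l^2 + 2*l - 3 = (l + 3)*(l - 1)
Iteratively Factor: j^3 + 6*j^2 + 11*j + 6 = (j + 3)*(j^2 + 3*j + 2) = (j + 2)*(j + 3)*(j + 1)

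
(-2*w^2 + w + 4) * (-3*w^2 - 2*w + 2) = 6*w^4 + w^3 - 18*w^2 - 6*w + 8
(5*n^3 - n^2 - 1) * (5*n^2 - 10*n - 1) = 25*n^5 - 55*n^4 + 5*n^3 - 4*n^2 + 10*n + 1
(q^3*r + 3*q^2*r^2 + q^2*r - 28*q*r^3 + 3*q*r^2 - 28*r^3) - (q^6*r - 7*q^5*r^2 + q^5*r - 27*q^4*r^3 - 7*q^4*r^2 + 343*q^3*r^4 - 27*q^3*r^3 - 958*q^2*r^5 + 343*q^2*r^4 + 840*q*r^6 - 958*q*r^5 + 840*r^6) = -q^6*r + 7*q^5*r^2 - q^5*r + 27*q^4*r^3 + 7*q^4*r^2 - 343*q^3*r^4 + 27*q^3*r^3 + q^3*r + 958*q^2*r^5 - 343*q^2*r^4 + 3*q^2*r^2 + q^2*r - 840*q*r^6 + 958*q*r^5 - 28*q*r^3 + 3*q*r^2 - 840*r^6 - 28*r^3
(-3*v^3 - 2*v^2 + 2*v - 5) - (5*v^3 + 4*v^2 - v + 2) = -8*v^3 - 6*v^2 + 3*v - 7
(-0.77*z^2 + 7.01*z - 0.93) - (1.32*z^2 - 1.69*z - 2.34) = -2.09*z^2 + 8.7*z + 1.41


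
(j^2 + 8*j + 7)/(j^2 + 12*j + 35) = (j + 1)/(j + 5)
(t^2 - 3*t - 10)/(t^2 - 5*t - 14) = (t - 5)/(t - 7)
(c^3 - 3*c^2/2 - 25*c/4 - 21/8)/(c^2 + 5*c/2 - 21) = (c^2 + 2*c + 3/4)/(c + 6)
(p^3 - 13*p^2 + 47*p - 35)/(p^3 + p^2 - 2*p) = (p^2 - 12*p + 35)/(p*(p + 2))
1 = 1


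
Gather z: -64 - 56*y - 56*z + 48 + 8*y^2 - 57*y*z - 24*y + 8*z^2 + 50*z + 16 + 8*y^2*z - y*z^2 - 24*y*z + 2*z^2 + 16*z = 8*y^2 - 80*y + z^2*(10 - y) + z*(8*y^2 - 81*y + 10)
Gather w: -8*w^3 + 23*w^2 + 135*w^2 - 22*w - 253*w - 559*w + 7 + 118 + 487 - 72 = -8*w^3 + 158*w^2 - 834*w + 540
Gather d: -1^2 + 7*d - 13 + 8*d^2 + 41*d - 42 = 8*d^2 + 48*d - 56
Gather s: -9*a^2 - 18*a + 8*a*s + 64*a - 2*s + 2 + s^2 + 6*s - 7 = -9*a^2 + 46*a + s^2 + s*(8*a + 4) - 5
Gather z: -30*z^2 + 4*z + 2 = -30*z^2 + 4*z + 2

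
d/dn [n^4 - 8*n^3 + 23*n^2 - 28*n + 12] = 4*n^3 - 24*n^2 + 46*n - 28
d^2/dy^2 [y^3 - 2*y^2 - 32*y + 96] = 6*y - 4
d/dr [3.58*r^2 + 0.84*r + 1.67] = 7.16*r + 0.84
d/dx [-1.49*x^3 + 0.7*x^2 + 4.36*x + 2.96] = -4.47*x^2 + 1.4*x + 4.36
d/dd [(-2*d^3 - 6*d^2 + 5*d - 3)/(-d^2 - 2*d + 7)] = (2*d^4 + 8*d^3 - 25*d^2 - 90*d + 29)/(d^4 + 4*d^3 - 10*d^2 - 28*d + 49)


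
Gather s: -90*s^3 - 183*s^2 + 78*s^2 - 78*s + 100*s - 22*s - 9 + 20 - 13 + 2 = -90*s^3 - 105*s^2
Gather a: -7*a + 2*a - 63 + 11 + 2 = -5*a - 50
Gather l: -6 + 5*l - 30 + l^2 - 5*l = l^2 - 36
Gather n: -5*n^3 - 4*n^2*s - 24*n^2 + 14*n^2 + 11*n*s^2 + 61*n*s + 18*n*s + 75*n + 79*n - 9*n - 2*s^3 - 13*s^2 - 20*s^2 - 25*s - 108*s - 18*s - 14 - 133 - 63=-5*n^3 + n^2*(-4*s - 10) + n*(11*s^2 + 79*s + 145) - 2*s^3 - 33*s^2 - 151*s - 210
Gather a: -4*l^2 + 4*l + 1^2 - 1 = -4*l^2 + 4*l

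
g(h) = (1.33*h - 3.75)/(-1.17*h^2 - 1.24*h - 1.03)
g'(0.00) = -5.67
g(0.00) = 3.64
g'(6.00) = -0.00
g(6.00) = -0.08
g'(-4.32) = 0.20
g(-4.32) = 0.54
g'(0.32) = -3.62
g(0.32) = 2.15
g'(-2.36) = 1.09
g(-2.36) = 1.49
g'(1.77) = -0.35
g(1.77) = 0.20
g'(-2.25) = 1.25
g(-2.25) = 1.62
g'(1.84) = -0.32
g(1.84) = 0.18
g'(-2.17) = 1.37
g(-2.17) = 1.72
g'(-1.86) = 2.04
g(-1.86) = 2.25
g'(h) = (1.33*h - 3.75)*(2.34*h + 1.24)/(-1.17*h^2 - 1.24*h - 1.03)^2 + 1.33/(-1.17*h^2 - 1.24*h - 1.03) = (1.5561*h^2 - 8.775*h - 6.0199)/(1.3689*h^4 + 2.9016*h^3 + 3.9478*h^2 + 2.5544*h + 1.0609)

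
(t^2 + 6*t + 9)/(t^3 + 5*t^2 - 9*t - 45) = (t + 3)/(t^2 + 2*t - 15)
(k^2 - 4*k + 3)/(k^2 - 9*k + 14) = (k^2 - 4*k + 3)/(k^2 - 9*k + 14)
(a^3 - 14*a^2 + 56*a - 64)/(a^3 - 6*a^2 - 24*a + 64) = (a - 4)/(a + 4)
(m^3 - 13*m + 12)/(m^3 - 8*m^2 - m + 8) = (m^2 + m - 12)/(m^2 - 7*m - 8)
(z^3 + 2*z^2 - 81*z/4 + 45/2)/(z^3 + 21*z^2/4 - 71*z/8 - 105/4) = 2*(2*z - 3)/(4*z + 7)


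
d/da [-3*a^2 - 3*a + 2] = -6*a - 3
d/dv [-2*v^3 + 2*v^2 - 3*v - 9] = -6*v^2 + 4*v - 3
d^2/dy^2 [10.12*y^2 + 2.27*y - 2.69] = 20.2400000000000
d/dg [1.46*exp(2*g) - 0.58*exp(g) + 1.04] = (2.92*exp(g) - 0.58)*exp(g)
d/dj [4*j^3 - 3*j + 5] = 12*j^2 - 3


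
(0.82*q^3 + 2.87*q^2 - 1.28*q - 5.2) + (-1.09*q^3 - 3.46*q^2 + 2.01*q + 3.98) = -0.27*q^3 - 0.59*q^2 + 0.73*q - 1.22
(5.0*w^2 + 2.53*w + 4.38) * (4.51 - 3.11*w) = -15.55*w^3 + 14.6817*w^2 - 2.2115*w + 19.7538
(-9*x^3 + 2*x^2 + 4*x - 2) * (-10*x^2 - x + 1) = 90*x^5 - 11*x^4 - 51*x^3 + 18*x^2 + 6*x - 2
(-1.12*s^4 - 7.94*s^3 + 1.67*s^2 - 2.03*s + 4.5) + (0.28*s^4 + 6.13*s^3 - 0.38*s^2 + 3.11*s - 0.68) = -0.84*s^4 - 1.81*s^3 + 1.29*s^2 + 1.08*s + 3.82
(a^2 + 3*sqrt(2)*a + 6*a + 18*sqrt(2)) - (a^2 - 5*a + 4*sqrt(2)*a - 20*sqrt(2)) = -sqrt(2)*a + 11*a + 38*sqrt(2)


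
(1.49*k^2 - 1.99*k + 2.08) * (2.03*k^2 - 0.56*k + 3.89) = 3.0247*k^4 - 4.8741*k^3 + 11.1329*k^2 - 8.9059*k + 8.0912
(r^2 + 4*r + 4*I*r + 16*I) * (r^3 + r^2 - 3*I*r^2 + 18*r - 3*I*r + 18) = r^5 + 5*r^4 + I*r^4 + 34*r^3 + 5*I*r^3 + 150*r^2 + 76*I*r^2 + 120*r + 360*I*r + 288*I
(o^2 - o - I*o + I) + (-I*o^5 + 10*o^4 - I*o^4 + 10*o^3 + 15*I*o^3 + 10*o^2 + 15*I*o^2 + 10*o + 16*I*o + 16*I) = -I*o^5 + 10*o^4 - I*o^4 + 10*o^3 + 15*I*o^3 + 11*o^2 + 15*I*o^2 + 9*o + 15*I*o + 17*I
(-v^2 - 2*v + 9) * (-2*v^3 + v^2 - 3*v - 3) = 2*v^5 + 3*v^4 - 17*v^3 + 18*v^2 - 21*v - 27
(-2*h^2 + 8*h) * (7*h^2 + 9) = -14*h^4 + 56*h^3 - 18*h^2 + 72*h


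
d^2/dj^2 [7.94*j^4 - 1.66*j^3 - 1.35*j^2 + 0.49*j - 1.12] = 95.28*j^2 - 9.96*j - 2.7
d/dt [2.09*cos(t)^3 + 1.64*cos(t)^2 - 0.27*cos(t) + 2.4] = (-6.27*cos(t)^2 - 3.28*cos(t) + 0.27)*sin(t)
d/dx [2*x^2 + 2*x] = 4*x + 2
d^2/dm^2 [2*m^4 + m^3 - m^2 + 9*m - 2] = 24*m^2 + 6*m - 2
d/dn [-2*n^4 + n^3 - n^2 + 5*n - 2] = -8*n^3 + 3*n^2 - 2*n + 5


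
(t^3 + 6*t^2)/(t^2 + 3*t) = t*(t + 6)/(t + 3)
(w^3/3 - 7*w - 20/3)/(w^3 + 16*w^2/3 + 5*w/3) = (w^3 - 21*w - 20)/(w*(3*w^2 + 16*w + 5))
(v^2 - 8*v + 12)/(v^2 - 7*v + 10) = (v - 6)/(v - 5)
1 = 1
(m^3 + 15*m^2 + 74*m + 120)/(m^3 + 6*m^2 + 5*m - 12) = (m^2 + 11*m + 30)/(m^2 + 2*m - 3)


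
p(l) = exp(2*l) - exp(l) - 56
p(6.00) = 162295.36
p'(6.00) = 325106.15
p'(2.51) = 290.52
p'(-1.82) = -0.11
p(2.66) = 134.09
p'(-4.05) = -0.02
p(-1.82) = -56.14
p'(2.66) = 394.47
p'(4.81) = 30003.37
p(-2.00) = -56.12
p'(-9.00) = 0.00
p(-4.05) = -56.02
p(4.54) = 8628.28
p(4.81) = 14884.32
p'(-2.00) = -0.10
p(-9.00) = -56.00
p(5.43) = 51767.93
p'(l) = 2*exp(2*l) - exp(l)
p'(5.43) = 103876.01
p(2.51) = 83.11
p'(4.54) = 17462.24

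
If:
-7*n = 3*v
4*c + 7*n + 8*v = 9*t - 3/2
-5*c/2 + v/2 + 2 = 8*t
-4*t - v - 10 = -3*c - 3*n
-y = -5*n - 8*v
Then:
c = 80/57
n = 1148/1349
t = -2531/8094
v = -8036/4047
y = -47068/4047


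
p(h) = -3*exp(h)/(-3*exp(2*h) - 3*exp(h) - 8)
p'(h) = -3*(6*exp(2*h) + 3*exp(h))*exp(h)/(-3*exp(2*h) - 3*exp(h) - 8)^2 - 3*exp(h)/(-3*exp(2*h) - 3*exp(h) - 8)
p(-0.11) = 0.21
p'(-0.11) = 0.09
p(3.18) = 0.04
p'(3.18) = -0.04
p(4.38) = 0.01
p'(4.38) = -0.01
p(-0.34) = 0.18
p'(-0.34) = 0.10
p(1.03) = 0.21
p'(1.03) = -0.08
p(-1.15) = 0.10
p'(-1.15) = 0.09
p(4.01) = 0.02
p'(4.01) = -0.02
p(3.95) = 0.02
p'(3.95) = -0.02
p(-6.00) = 0.00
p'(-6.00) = 0.00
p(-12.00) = 0.00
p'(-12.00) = 0.00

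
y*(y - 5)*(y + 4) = y^3 - y^2 - 20*y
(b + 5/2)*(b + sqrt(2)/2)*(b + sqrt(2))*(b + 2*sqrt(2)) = b^4 + 5*b^3/2 + 7*sqrt(2)*b^3/2 + 7*b^2 + 35*sqrt(2)*b^2/4 + 2*sqrt(2)*b + 35*b/2 + 5*sqrt(2)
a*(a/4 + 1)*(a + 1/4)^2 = a^4/4 + 9*a^3/8 + 33*a^2/64 + a/16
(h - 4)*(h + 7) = h^2 + 3*h - 28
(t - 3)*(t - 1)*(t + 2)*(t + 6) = t^4 + 4*t^3 - 17*t^2 - 24*t + 36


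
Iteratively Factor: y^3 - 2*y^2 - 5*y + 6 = (y - 3)*(y^2 + y - 2) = (y - 3)*(y + 2)*(y - 1)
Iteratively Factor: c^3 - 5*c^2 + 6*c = (c)*(c^2 - 5*c + 6) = c*(c - 2)*(c - 3)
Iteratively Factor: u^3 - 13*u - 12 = (u - 4)*(u^2 + 4*u + 3) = (u - 4)*(u + 1)*(u + 3)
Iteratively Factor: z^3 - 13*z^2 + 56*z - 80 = (z - 5)*(z^2 - 8*z + 16) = (z - 5)*(z - 4)*(z - 4)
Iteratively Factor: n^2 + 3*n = (n + 3)*(n)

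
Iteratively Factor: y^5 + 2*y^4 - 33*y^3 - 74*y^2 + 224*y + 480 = (y + 2)*(y^4 - 33*y^2 - 8*y + 240) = (y - 5)*(y + 2)*(y^3 + 5*y^2 - 8*y - 48) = (y - 5)*(y - 3)*(y + 2)*(y^2 + 8*y + 16) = (y - 5)*(y - 3)*(y + 2)*(y + 4)*(y + 4)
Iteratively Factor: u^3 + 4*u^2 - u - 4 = (u + 1)*(u^2 + 3*u - 4) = (u - 1)*(u + 1)*(u + 4)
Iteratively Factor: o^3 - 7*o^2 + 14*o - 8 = (o - 2)*(o^2 - 5*o + 4) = (o - 4)*(o - 2)*(o - 1)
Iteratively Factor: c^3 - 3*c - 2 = (c - 2)*(c^2 + 2*c + 1) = (c - 2)*(c + 1)*(c + 1)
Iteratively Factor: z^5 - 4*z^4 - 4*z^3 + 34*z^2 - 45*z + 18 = (z - 1)*(z^4 - 3*z^3 - 7*z^2 + 27*z - 18) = (z - 3)*(z - 1)*(z^3 - 7*z + 6) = (z - 3)*(z - 2)*(z - 1)*(z^2 + 2*z - 3) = (z - 3)*(z - 2)*(z - 1)^2*(z + 3)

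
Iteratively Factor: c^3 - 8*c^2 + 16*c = (c)*(c^2 - 8*c + 16) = c*(c - 4)*(c - 4)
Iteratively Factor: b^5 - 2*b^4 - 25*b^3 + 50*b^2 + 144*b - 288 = (b + 3)*(b^4 - 5*b^3 - 10*b^2 + 80*b - 96) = (b - 4)*(b + 3)*(b^3 - b^2 - 14*b + 24) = (b - 4)*(b - 3)*(b + 3)*(b^2 + 2*b - 8) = (b - 4)*(b - 3)*(b + 3)*(b + 4)*(b - 2)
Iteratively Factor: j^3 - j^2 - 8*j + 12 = (j - 2)*(j^2 + j - 6) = (j - 2)*(j + 3)*(j - 2)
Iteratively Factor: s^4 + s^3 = (s + 1)*(s^3) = s*(s + 1)*(s^2) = s^2*(s + 1)*(s)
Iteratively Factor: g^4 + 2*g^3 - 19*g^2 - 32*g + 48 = (g + 3)*(g^3 - g^2 - 16*g + 16) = (g + 3)*(g + 4)*(g^2 - 5*g + 4) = (g - 4)*(g + 3)*(g + 4)*(g - 1)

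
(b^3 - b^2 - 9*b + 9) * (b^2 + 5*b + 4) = b^5 + 4*b^4 - 10*b^3 - 40*b^2 + 9*b + 36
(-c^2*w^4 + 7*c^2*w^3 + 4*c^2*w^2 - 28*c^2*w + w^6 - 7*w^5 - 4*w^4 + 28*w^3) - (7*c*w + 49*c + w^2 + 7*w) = -c^2*w^4 + 7*c^2*w^3 + 4*c^2*w^2 - 28*c^2*w - 7*c*w - 49*c + w^6 - 7*w^5 - 4*w^4 + 28*w^3 - w^2 - 7*w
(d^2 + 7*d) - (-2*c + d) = 2*c + d^2 + 6*d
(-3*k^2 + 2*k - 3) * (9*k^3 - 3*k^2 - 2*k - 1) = -27*k^5 + 27*k^4 - 27*k^3 + 8*k^2 + 4*k + 3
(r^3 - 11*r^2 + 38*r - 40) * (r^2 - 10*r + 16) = r^5 - 21*r^4 + 164*r^3 - 596*r^2 + 1008*r - 640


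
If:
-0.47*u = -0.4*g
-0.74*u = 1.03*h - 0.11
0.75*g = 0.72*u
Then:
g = 0.00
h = 0.11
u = 0.00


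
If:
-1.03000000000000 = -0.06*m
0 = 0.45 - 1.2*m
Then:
No Solution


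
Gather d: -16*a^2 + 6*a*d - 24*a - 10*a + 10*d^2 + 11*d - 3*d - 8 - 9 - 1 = -16*a^2 - 34*a + 10*d^2 + d*(6*a + 8) - 18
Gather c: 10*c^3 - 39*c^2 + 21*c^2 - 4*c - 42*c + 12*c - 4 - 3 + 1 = 10*c^3 - 18*c^2 - 34*c - 6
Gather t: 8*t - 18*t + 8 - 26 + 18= -10*t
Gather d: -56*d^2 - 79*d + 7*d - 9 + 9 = -56*d^2 - 72*d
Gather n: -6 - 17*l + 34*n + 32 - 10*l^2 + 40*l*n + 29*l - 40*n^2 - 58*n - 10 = -10*l^2 + 12*l - 40*n^2 + n*(40*l - 24) + 16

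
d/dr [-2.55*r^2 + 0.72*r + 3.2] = 0.72 - 5.1*r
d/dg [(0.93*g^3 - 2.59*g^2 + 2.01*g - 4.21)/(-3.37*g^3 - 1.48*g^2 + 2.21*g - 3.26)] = (-10.1047*g^4 + 17.658*g^3 - 54.4076*g^2 + 4.4252*g + 2.7515)/(11.3569*g^6 + 9.9752*g^5 - 12.705*g^4 + 15.4308*g^3 + 14.5337*g^2 - 14.4092*g + 10.6276)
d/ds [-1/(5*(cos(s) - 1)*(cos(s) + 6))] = -(2*cos(s) + 5)*sin(s)/(5*(cos(s) - 1)^2*(cos(s) + 6)^2)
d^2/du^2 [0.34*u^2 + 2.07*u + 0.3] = 0.680000000000000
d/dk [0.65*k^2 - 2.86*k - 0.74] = 1.3*k - 2.86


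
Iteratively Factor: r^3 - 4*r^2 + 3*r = (r - 3)*(r^2 - r) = (r - 3)*(r - 1)*(r)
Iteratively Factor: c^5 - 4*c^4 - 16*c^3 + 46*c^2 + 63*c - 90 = (c - 1)*(c^4 - 3*c^3 - 19*c^2 + 27*c + 90) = (c - 1)*(c + 2)*(c^3 - 5*c^2 - 9*c + 45) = (c - 3)*(c - 1)*(c + 2)*(c^2 - 2*c - 15) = (c - 3)*(c - 1)*(c + 2)*(c + 3)*(c - 5)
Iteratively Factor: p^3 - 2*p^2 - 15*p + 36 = (p - 3)*(p^2 + p - 12) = (p - 3)*(p + 4)*(p - 3)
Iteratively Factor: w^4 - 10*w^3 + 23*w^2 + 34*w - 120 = (w - 3)*(w^3 - 7*w^2 + 2*w + 40) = (w - 4)*(w - 3)*(w^2 - 3*w - 10) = (w - 5)*(w - 4)*(w - 3)*(w + 2)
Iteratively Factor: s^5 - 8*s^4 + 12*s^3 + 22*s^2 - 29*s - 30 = (s - 5)*(s^4 - 3*s^3 - 3*s^2 + 7*s + 6) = (s - 5)*(s + 1)*(s^3 - 4*s^2 + s + 6) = (s - 5)*(s - 2)*(s + 1)*(s^2 - 2*s - 3) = (s - 5)*(s - 2)*(s + 1)^2*(s - 3)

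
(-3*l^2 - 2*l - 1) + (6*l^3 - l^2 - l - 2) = 6*l^3 - 4*l^2 - 3*l - 3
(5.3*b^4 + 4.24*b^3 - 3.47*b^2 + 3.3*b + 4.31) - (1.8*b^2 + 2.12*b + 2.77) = 5.3*b^4 + 4.24*b^3 - 5.27*b^2 + 1.18*b + 1.54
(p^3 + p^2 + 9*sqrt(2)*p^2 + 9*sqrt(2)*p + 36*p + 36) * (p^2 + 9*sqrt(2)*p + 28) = p^5 + p^4 + 18*sqrt(2)*p^4 + 18*sqrt(2)*p^3 + 226*p^3 + 226*p^2 + 576*sqrt(2)*p^2 + 576*sqrt(2)*p + 1008*p + 1008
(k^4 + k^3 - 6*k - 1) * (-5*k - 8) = -5*k^5 - 13*k^4 - 8*k^3 + 30*k^2 + 53*k + 8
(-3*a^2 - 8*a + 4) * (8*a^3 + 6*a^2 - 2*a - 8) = -24*a^5 - 82*a^4 - 10*a^3 + 64*a^2 + 56*a - 32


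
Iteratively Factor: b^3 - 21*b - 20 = (b + 4)*(b^2 - 4*b - 5) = (b + 1)*(b + 4)*(b - 5)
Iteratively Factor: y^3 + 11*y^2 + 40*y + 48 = (y + 3)*(y^2 + 8*y + 16) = (y + 3)*(y + 4)*(y + 4)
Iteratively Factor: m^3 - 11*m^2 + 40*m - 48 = (m - 3)*(m^2 - 8*m + 16) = (m - 4)*(m - 3)*(m - 4)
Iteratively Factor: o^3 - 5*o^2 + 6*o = (o - 3)*(o^2 - 2*o) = (o - 3)*(o - 2)*(o)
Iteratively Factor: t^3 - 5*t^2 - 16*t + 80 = (t - 4)*(t^2 - t - 20) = (t - 4)*(t + 4)*(t - 5)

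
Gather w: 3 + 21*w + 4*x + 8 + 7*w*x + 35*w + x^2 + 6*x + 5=w*(7*x + 56) + x^2 + 10*x + 16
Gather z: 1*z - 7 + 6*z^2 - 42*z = 6*z^2 - 41*z - 7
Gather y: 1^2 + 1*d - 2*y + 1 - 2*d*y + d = 2*d + y*(-2*d - 2) + 2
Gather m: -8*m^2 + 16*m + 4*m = -8*m^2 + 20*m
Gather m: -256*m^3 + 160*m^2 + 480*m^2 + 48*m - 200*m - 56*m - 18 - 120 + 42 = -256*m^3 + 640*m^2 - 208*m - 96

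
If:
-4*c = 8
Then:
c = -2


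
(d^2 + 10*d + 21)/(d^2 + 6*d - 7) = (d + 3)/(d - 1)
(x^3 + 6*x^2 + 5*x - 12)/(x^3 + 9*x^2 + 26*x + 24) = (x - 1)/(x + 2)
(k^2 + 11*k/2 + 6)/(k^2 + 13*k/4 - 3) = 2*(2*k + 3)/(4*k - 3)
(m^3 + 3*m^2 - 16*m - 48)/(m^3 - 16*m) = (m + 3)/m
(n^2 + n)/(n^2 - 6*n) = (n + 1)/(n - 6)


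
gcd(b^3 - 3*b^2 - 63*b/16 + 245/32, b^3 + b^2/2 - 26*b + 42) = b - 7/2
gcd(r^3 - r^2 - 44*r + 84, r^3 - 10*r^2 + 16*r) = r - 2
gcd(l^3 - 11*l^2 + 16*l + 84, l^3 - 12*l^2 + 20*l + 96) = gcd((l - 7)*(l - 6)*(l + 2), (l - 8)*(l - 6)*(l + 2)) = l^2 - 4*l - 12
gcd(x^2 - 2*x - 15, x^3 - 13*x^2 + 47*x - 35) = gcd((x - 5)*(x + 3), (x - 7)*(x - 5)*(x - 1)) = x - 5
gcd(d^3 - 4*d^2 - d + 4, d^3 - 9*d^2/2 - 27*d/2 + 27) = 1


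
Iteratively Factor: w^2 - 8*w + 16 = (w - 4)*(w - 4)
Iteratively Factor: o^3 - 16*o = (o + 4)*(o^2 - 4*o) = (o - 4)*(o + 4)*(o)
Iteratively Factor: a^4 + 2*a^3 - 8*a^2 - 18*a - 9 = (a + 1)*(a^3 + a^2 - 9*a - 9) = (a - 3)*(a + 1)*(a^2 + 4*a + 3) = (a - 3)*(a + 1)*(a + 3)*(a + 1)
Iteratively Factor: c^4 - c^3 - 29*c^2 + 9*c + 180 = (c - 3)*(c^3 + 2*c^2 - 23*c - 60) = (c - 3)*(c + 4)*(c^2 - 2*c - 15) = (c - 5)*(c - 3)*(c + 4)*(c + 3)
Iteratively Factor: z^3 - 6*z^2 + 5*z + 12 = (z - 3)*(z^2 - 3*z - 4) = (z - 3)*(z + 1)*(z - 4)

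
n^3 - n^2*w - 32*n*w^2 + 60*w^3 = (n - 5*w)*(n - 2*w)*(n + 6*w)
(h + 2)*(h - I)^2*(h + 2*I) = h^4 + 2*h^3 + 3*h^2 + 6*h - 2*I*h - 4*I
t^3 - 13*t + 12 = (t - 3)*(t - 1)*(t + 4)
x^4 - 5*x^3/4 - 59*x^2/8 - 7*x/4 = x*(x - 7/2)*(x + 1/4)*(x + 2)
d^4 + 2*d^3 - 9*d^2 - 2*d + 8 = (d - 2)*(d - 1)*(d + 1)*(d + 4)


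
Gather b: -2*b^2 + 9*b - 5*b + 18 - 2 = -2*b^2 + 4*b + 16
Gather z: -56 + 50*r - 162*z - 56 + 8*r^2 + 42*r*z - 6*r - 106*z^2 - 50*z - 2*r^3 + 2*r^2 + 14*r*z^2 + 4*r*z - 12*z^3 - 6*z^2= -2*r^3 + 10*r^2 + 44*r - 12*z^3 + z^2*(14*r - 112) + z*(46*r - 212) - 112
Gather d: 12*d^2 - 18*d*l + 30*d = 12*d^2 + d*(30 - 18*l)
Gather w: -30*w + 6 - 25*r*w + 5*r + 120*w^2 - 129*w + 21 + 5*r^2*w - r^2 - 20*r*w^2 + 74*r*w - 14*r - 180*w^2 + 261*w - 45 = -r^2 - 9*r + w^2*(-20*r - 60) + w*(5*r^2 + 49*r + 102) - 18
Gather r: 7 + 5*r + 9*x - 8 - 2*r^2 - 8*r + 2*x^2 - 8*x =-2*r^2 - 3*r + 2*x^2 + x - 1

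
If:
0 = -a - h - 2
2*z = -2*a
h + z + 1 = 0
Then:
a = -1/2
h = -3/2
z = 1/2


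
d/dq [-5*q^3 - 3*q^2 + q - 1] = -15*q^2 - 6*q + 1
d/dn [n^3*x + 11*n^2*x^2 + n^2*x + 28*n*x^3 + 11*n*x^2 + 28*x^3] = x*(3*n^2 + 22*n*x + 2*n + 28*x^2 + 11*x)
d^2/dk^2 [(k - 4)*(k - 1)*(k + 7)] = 6*k + 4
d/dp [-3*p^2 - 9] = -6*p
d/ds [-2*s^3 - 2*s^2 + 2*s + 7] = -6*s^2 - 4*s + 2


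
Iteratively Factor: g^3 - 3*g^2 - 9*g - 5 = (g + 1)*(g^2 - 4*g - 5) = (g + 1)^2*(g - 5)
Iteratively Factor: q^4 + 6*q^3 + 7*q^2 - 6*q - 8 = (q - 1)*(q^3 + 7*q^2 + 14*q + 8) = (q - 1)*(q + 2)*(q^2 + 5*q + 4) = (q - 1)*(q + 2)*(q + 4)*(q + 1)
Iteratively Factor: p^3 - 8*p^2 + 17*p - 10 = (p - 5)*(p^2 - 3*p + 2) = (p - 5)*(p - 1)*(p - 2)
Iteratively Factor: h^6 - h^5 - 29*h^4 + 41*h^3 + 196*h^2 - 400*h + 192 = (h + 4)*(h^5 - 5*h^4 - 9*h^3 + 77*h^2 - 112*h + 48) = (h + 4)^2*(h^4 - 9*h^3 + 27*h^2 - 31*h + 12) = (h - 1)*(h + 4)^2*(h^3 - 8*h^2 + 19*h - 12) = (h - 3)*(h - 1)*(h + 4)^2*(h^2 - 5*h + 4) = (h - 3)*(h - 1)^2*(h + 4)^2*(h - 4)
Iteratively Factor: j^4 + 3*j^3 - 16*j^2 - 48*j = (j - 4)*(j^3 + 7*j^2 + 12*j) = (j - 4)*(j + 3)*(j^2 + 4*j) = j*(j - 4)*(j + 3)*(j + 4)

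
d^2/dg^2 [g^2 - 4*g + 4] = 2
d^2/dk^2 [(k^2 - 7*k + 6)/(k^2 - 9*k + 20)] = 4*(k^3 - 21*k^2 + 129*k - 247)/(k^6 - 27*k^5 + 303*k^4 - 1809*k^3 + 6060*k^2 - 10800*k + 8000)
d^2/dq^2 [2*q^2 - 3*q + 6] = 4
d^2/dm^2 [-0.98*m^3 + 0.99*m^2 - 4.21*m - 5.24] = 1.98 - 5.88*m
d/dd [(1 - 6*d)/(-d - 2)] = 13/(d + 2)^2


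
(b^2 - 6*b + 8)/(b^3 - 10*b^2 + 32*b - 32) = 1/(b - 4)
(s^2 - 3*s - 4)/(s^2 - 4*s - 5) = (s - 4)/(s - 5)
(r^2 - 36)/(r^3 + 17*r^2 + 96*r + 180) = (r - 6)/(r^2 + 11*r + 30)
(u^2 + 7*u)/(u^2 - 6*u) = (u + 7)/(u - 6)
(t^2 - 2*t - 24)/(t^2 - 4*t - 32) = (t - 6)/(t - 8)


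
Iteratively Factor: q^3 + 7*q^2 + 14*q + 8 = (q + 4)*(q^2 + 3*q + 2) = (q + 2)*(q + 4)*(q + 1)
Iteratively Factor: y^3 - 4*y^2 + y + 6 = (y - 3)*(y^2 - y - 2) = (y - 3)*(y + 1)*(y - 2)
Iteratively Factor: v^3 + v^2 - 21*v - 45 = (v + 3)*(v^2 - 2*v - 15) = (v + 3)^2*(v - 5)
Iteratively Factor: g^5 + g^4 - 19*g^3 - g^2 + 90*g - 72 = (g - 1)*(g^4 + 2*g^3 - 17*g^2 - 18*g + 72) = (g - 3)*(g - 1)*(g^3 + 5*g^2 - 2*g - 24) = (g - 3)*(g - 2)*(g - 1)*(g^2 + 7*g + 12) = (g - 3)*(g - 2)*(g - 1)*(g + 4)*(g + 3)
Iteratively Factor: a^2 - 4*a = (a)*(a - 4)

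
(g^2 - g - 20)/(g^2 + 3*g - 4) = (g - 5)/(g - 1)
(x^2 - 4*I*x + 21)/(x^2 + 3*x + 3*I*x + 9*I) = (x - 7*I)/(x + 3)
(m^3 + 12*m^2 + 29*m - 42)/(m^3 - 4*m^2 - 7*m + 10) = (m^2 + 13*m + 42)/(m^2 - 3*m - 10)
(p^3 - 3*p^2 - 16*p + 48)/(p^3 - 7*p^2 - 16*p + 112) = (p - 3)/(p - 7)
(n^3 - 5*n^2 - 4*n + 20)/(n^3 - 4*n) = (n - 5)/n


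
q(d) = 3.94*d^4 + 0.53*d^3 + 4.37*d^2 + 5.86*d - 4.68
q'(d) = 15.76*d^3 + 1.59*d^2 + 8.74*d + 5.86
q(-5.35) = 3235.73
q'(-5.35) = -2408.72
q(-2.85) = 261.79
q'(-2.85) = -370.96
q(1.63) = 46.59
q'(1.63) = 92.58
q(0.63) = 1.50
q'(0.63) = 15.94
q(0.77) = 4.05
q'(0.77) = 20.73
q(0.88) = 6.58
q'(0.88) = 25.52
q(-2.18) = 86.81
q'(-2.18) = -168.91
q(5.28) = 3288.29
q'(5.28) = 2416.17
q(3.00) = 385.68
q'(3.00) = 471.91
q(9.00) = 26638.74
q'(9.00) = 11702.35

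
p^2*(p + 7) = p^3 + 7*p^2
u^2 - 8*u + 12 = (u - 6)*(u - 2)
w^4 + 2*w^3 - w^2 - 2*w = w*(w - 1)*(w + 1)*(w + 2)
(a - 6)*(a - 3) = a^2 - 9*a + 18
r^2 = r^2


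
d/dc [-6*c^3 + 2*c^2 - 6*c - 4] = -18*c^2 + 4*c - 6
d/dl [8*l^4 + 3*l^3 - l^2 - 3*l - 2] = 32*l^3 + 9*l^2 - 2*l - 3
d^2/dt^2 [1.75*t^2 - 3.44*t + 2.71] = 3.50000000000000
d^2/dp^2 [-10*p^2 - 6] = -20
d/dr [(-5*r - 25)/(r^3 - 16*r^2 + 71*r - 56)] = 5*(2*r^3 - r^2 - 160*r + 411)/(r^6 - 32*r^5 + 398*r^4 - 2384*r^3 + 6833*r^2 - 7952*r + 3136)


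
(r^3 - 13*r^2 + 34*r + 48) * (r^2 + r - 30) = r^5 - 12*r^4 - 9*r^3 + 472*r^2 - 972*r - 1440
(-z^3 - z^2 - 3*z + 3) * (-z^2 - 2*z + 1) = z^5 + 3*z^4 + 4*z^3 + 2*z^2 - 9*z + 3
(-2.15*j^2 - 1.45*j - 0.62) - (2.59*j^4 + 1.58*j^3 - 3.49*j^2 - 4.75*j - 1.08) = -2.59*j^4 - 1.58*j^3 + 1.34*j^2 + 3.3*j + 0.46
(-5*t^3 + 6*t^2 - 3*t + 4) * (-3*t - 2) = 15*t^4 - 8*t^3 - 3*t^2 - 6*t - 8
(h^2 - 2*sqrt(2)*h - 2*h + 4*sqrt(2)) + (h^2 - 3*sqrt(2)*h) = 2*h^2 - 5*sqrt(2)*h - 2*h + 4*sqrt(2)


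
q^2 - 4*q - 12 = (q - 6)*(q + 2)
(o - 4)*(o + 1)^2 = o^3 - 2*o^2 - 7*o - 4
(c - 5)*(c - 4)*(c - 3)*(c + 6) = c^4 - 6*c^3 - 25*c^2 + 222*c - 360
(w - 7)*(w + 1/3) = w^2 - 20*w/3 - 7/3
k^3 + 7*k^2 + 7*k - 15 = (k - 1)*(k + 3)*(k + 5)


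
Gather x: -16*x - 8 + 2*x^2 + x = 2*x^2 - 15*x - 8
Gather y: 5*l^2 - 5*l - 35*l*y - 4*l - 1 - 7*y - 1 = 5*l^2 - 9*l + y*(-35*l - 7) - 2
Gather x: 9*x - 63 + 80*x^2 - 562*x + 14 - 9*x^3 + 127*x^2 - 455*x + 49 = -9*x^3 + 207*x^2 - 1008*x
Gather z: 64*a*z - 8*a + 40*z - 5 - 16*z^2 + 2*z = -8*a - 16*z^2 + z*(64*a + 42) - 5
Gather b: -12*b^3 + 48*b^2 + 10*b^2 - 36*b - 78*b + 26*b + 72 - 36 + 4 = -12*b^3 + 58*b^2 - 88*b + 40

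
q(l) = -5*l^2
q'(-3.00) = 30.00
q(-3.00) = -45.00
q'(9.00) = -90.00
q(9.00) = -405.00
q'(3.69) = -36.90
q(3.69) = -68.08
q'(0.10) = -1.00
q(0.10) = -0.05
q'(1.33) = -13.30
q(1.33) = -8.84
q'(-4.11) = 41.10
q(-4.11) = -84.46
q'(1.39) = -13.90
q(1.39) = -9.66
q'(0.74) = -7.40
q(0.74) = -2.74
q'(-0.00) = 0.00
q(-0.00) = 0.00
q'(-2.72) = 27.20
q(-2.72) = -36.99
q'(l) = -10*l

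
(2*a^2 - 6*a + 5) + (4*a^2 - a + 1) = 6*a^2 - 7*a + 6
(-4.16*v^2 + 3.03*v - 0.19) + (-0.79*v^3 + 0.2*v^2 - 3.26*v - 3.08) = -0.79*v^3 - 3.96*v^2 - 0.23*v - 3.27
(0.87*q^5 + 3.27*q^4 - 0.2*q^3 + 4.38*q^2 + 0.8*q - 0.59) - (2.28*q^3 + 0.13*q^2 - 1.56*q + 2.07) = 0.87*q^5 + 3.27*q^4 - 2.48*q^3 + 4.25*q^2 + 2.36*q - 2.66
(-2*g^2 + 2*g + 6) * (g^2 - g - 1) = -2*g^4 + 4*g^3 + 6*g^2 - 8*g - 6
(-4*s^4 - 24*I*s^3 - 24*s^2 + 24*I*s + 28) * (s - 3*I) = -4*s^5 - 12*I*s^4 - 96*s^3 + 96*I*s^2 + 100*s - 84*I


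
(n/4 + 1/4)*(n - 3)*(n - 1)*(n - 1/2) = n^4/4 - 7*n^3/8 + n^2/8 + 7*n/8 - 3/8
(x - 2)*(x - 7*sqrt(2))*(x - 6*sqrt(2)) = x^3 - 13*sqrt(2)*x^2 - 2*x^2 + 26*sqrt(2)*x + 84*x - 168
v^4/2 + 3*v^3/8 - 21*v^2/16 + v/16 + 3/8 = (v/2 + 1)*(v - 1)*(v - 3/4)*(v + 1/2)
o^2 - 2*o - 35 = (o - 7)*(o + 5)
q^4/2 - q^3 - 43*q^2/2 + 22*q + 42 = (q/2 + 1/2)*(q - 7)*(q - 2)*(q + 6)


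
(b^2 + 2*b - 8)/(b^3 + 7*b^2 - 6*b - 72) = (b - 2)/(b^2 + 3*b - 18)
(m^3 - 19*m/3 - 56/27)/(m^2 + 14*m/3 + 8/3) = (27*m^3 - 171*m - 56)/(9*(3*m^2 + 14*m + 8))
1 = 1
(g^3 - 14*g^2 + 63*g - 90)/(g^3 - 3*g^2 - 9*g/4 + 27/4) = 4*(g^2 - 11*g + 30)/(4*g^2 - 9)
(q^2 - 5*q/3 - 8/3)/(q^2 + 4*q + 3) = (q - 8/3)/(q + 3)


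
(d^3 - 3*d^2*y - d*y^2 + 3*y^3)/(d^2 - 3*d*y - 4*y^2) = (-d^2 + 4*d*y - 3*y^2)/(-d + 4*y)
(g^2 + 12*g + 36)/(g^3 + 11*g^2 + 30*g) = (g + 6)/(g*(g + 5))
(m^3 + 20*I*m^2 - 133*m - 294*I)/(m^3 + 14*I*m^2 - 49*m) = (m + 6*I)/m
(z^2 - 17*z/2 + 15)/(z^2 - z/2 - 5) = (z - 6)/(z + 2)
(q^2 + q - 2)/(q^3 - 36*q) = (q^2 + q - 2)/(q*(q^2 - 36))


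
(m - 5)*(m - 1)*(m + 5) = m^3 - m^2 - 25*m + 25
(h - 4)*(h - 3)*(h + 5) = h^3 - 2*h^2 - 23*h + 60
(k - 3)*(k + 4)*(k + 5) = k^3 + 6*k^2 - 7*k - 60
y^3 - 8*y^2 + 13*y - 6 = (y - 6)*(y - 1)^2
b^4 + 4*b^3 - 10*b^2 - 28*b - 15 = (b - 3)*(b + 1)^2*(b + 5)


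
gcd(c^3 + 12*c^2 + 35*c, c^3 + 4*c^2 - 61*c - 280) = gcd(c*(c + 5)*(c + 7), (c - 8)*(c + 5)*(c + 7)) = c^2 + 12*c + 35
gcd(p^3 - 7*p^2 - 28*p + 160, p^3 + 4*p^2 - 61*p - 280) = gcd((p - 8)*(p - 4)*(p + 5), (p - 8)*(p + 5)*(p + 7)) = p^2 - 3*p - 40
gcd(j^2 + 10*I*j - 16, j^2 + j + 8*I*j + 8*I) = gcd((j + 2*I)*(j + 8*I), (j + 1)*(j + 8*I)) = j + 8*I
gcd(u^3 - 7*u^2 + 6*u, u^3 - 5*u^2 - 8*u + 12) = u^2 - 7*u + 6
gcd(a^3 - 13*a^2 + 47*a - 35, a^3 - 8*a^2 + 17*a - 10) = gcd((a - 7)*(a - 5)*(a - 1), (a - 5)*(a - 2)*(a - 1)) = a^2 - 6*a + 5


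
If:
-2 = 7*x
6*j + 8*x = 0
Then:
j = 8/21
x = -2/7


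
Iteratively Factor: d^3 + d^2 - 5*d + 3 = (d - 1)*(d^2 + 2*d - 3) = (d - 1)^2*(d + 3)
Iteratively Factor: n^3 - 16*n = (n)*(n^2 - 16) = n*(n - 4)*(n + 4)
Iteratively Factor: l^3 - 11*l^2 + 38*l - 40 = (l - 5)*(l^2 - 6*l + 8) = (l - 5)*(l - 2)*(l - 4)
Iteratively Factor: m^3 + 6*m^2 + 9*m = (m)*(m^2 + 6*m + 9) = m*(m + 3)*(m + 3)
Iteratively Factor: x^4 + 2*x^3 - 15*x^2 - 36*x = (x - 4)*(x^3 + 6*x^2 + 9*x) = x*(x - 4)*(x^2 + 6*x + 9) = x*(x - 4)*(x + 3)*(x + 3)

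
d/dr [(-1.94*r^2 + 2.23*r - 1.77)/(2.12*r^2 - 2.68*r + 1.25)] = (0.471600000000002*r^2 + 2.6548*r - 1.9561)/(4.4944*r^4 - 11.3632*r^3 + 12.4824*r^2 - 6.7*r + 1.5625)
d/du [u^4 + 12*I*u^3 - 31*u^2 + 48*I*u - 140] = 4*u^3 + 36*I*u^2 - 62*u + 48*I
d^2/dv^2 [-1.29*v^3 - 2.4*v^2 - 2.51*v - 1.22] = -7.74*v - 4.8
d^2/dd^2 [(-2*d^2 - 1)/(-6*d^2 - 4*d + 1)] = 48*(-2*d^3 + 6*d^2 + 3*d + 1)/(216*d^6 + 432*d^5 + 180*d^4 - 80*d^3 - 30*d^2 + 12*d - 1)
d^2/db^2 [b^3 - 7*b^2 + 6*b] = 6*b - 14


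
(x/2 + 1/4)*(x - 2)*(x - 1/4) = x^3/2 - 7*x^2/8 - 5*x/16 + 1/8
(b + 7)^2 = b^2 + 14*b + 49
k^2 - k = k*(k - 1)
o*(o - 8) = o^2 - 8*o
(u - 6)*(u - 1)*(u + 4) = u^3 - 3*u^2 - 22*u + 24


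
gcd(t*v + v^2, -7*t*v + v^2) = v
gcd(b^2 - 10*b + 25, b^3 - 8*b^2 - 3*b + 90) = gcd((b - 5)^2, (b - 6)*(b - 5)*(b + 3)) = b - 5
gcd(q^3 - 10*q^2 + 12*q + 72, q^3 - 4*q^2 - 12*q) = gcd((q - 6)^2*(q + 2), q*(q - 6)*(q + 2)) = q^2 - 4*q - 12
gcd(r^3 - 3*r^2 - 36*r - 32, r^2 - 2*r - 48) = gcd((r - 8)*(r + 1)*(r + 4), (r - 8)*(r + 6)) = r - 8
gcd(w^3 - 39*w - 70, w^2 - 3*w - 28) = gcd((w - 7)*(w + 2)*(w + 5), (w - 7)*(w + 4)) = w - 7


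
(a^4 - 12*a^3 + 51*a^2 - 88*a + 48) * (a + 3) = a^5 - 9*a^4 + 15*a^3 + 65*a^2 - 216*a + 144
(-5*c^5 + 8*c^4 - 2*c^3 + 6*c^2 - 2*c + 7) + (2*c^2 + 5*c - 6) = -5*c^5 + 8*c^4 - 2*c^3 + 8*c^2 + 3*c + 1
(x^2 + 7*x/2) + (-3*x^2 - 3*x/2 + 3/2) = -2*x^2 + 2*x + 3/2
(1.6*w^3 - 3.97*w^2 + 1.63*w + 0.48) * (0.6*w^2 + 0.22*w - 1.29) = 0.96*w^5 - 2.03*w^4 - 1.9594*w^3 + 5.7679*w^2 - 1.9971*w - 0.6192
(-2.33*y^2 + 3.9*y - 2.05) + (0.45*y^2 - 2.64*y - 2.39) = -1.88*y^2 + 1.26*y - 4.44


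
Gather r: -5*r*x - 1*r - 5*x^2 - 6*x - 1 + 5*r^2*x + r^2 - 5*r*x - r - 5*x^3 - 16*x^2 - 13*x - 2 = r^2*(5*x + 1) + r*(-10*x - 2) - 5*x^3 - 21*x^2 - 19*x - 3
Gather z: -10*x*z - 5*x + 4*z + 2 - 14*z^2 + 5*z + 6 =-5*x - 14*z^2 + z*(9 - 10*x) + 8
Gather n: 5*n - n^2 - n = -n^2 + 4*n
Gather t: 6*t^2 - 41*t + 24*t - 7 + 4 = 6*t^2 - 17*t - 3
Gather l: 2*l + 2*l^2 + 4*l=2*l^2 + 6*l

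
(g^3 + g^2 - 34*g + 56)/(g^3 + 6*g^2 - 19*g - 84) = (g - 2)/(g + 3)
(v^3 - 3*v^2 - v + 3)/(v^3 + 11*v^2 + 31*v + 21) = (v^2 - 4*v + 3)/(v^2 + 10*v + 21)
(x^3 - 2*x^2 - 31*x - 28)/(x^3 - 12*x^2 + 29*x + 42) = (x + 4)/(x - 6)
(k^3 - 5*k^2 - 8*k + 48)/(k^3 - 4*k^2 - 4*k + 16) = (k^2 - k - 12)/(k^2 - 4)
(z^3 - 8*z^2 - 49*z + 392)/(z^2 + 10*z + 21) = (z^2 - 15*z + 56)/(z + 3)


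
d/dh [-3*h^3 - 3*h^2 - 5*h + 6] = -9*h^2 - 6*h - 5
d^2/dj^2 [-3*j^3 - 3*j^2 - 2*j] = -18*j - 6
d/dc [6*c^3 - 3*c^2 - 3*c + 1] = 18*c^2 - 6*c - 3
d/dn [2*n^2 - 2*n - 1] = 4*n - 2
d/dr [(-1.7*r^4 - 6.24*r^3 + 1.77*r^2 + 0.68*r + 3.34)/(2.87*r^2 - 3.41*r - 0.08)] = (-9.758*r^5 - 0.517799999999994*r^4 + 43.1008*r^3 - 6.4897*r^2 - 19.4548*r + 11.335)/(8.2369*r^4 - 19.5734*r^3 + 11.1689*r^2 + 0.5456*r + 0.0064)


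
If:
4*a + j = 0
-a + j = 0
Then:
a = 0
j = 0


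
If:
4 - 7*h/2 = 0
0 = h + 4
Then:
No Solution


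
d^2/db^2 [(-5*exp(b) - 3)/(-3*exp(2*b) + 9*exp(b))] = (5*exp(3*b) + 27*exp(2*b) - 27*exp(b) + 27)*exp(-b)/(3*(exp(3*b) - 9*exp(2*b) + 27*exp(b) - 27))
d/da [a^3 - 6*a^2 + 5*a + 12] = 3*a^2 - 12*a + 5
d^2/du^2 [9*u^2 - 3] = 18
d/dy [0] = 0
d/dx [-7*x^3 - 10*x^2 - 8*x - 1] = -21*x^2 - 20*x - 8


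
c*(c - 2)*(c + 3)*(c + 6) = c^4 + 7*c^3 - 36*c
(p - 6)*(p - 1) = p^2 - 7*p + 6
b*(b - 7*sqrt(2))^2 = b^3 - 14*sqrt(2)*b^2 + 98*b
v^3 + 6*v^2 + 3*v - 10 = (v - 1)*(v + 2)*(v + 5)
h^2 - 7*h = h*(h - 7)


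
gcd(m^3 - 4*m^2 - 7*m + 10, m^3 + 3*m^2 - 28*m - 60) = m^2 - 3*m - 10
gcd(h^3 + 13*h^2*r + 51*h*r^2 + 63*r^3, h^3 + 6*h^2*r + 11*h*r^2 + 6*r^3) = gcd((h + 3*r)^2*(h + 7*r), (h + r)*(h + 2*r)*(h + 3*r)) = h + 3*r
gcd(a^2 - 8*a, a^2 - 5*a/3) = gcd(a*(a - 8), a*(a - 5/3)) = a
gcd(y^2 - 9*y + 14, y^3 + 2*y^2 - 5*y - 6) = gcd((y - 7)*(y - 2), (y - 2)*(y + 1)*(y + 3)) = y - 2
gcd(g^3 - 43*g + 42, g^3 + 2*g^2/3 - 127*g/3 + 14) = g^2 + g - 42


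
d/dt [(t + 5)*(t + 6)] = 2*t + 11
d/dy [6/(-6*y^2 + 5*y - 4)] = 6*(12*y - 5)/(6*y^2 - 5*y + 4)^2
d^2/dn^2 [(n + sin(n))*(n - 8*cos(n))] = -n*sin(n) + 8*n*cos(n) + 16*sin(n) + 16*sin(2*n) + 2*cos(n) + 2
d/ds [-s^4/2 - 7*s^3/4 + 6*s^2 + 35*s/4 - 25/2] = -2*s^3 - 21*s^2/4 + 12*s + 35/4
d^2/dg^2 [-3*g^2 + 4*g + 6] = -6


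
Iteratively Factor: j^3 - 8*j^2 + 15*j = (j)*(j^2 - 8*j + 15) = j*(j - 5)*(j - 3)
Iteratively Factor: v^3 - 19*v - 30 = (v + 3)*(v^2 - 3*v - 10) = (v + 2)*(v + 3)*(v - 5)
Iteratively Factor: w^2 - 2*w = (w - 2)*(w)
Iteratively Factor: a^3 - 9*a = (a)*(a^2 - 9) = a*(a - 3)*(a + 3)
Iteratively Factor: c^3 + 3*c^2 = (c)*(c^2 + 3*c) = c^2*(c + 3)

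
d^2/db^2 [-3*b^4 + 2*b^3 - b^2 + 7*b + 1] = -36*b^2 + 12*b - 2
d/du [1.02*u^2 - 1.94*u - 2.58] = 2.04*u - 1.94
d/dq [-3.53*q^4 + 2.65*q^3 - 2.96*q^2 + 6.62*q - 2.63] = -14.12*q^3 + 7.95*q^2 - 5.92*q + 6.62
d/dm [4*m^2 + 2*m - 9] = 8*m + 2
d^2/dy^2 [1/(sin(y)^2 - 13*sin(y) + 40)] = (-4*sin(y)^4 + 39*sin(y)^3 - 3*sin(y)^2 - 598*sin(y) + 258)/(sin(y)^2 - 13*sin(y) + 40)^3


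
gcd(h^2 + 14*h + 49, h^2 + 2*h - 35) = h + 7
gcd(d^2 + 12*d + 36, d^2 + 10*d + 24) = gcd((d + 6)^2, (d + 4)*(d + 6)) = d + 6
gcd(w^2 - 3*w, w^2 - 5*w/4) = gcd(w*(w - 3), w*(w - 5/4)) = w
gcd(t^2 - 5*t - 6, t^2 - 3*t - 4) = t + 1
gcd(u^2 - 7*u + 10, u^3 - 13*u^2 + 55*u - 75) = u - 5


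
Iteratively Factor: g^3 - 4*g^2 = (g)*(g^2 - 4*g) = g^2*(g - 4)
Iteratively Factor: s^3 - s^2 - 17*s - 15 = (s + 3)*(s^2 - 4*s - 5) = (s - 5)*(s + 3)*(s + 1)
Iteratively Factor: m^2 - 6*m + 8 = (m - 2)*(m - 4)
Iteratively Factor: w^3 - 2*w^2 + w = (w - 1)*(w^2 - w) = w*(w - 1)*(w - 1)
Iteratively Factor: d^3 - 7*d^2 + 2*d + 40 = (d - 5)*(d^2 - 2*d - 8) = (d - 5)*(d - 4)*(d + 2)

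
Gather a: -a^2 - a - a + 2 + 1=-a^2 - 2*a + 3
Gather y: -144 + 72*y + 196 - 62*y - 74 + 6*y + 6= 16*y - 16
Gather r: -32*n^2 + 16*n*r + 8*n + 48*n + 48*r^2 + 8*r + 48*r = -32*n^2 + 56*n + 48*r^2 + r*(16*n + 56)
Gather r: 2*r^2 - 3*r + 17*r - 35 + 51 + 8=2*r^2 + 14*r + 24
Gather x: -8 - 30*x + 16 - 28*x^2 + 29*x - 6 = -28*x^2 - x + 2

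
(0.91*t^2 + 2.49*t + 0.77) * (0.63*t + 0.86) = 0.5733*t^3 + 2.3513*t^2 + 2.6265*t + 0.6622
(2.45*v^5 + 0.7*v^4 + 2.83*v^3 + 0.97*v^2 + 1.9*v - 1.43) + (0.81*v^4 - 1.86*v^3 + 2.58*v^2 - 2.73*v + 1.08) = 2.45*v^5 + 1.51*v^4 + 0.97*v^3 + 3.55*v^2 - 0.83*v - 0.35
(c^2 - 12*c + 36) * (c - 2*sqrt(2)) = c^3 - 12*c^2 - 2*sqrt(2)*c^2 + 24*sqrt(2)*c + 36*c - 72*sqrt(2)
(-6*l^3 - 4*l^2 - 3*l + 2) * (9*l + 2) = -54*l^4 - 48*l^3 - 35*l^2 + 12*l + 4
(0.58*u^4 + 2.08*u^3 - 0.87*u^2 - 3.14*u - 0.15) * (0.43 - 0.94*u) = -0.5452*u^5 - 1.7058*u^4 + 1.7122*u^3 + 2.5775*u^2 - 1.2092*u - 0.0645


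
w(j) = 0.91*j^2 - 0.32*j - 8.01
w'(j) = 1.82*j - 0.32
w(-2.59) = -1.08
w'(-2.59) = -5.03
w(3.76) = 3.65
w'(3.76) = 6.52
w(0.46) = -7.96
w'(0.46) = 0.52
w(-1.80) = -4.49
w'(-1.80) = -3.60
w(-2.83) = 0.18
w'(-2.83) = -5.47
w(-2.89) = 0.52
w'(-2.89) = -5.58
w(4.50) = 8.98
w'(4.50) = 7.87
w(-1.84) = -4.34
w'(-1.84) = -3.67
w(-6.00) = 26.67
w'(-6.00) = -11.24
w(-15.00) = 201.54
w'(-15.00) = -27.62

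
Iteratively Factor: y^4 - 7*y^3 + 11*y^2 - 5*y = (y - 5)*(y^3 - 2*y^2 + y) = y*(y - 5)*(y^2 - 2*y + 1) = y*(y - 5)*(y - 1)*(y - 1)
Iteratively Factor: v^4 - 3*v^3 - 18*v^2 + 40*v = (v - 2)*(v^3 - v^2 - 20*v) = (v - 5)*(v - 2)*(v^2 + 4*v) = (v - 5)*(v - 2)*(v + 4)*(v)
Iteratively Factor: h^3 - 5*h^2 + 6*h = (h - 3)*(h^2 - 2*h) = h*(h - 3)*(h - 2)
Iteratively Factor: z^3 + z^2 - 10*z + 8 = (z - 1)*(z^2 + 2*z - 8) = (z - 2)*(z - 1)*(z + 4)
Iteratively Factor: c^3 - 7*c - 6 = (c - 3)*(c^2 + 3*c + 2) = (c - 3)*(c + 2)*(c + 1)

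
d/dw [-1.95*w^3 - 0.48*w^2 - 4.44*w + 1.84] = -5.85*w^2 - 0.96*w - 4.44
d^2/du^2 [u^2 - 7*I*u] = 2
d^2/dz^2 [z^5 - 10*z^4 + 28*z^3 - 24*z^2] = 20*z^3 - 120*z^2 + 168*z - 48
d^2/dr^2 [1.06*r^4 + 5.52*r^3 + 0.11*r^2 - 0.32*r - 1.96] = 12.72*r^2 + 33.12*r + 0.22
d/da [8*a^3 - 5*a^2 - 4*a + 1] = 24*a^2 - 10*a - 4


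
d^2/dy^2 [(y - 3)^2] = 2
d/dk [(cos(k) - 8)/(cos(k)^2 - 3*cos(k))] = (sin(k) + 24*sin(k)/cos(k)^2 - 16*tan(k))/(cos(k) - 3)^2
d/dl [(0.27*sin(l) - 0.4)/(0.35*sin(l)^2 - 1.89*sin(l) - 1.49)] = (-0.0945*sin(l)^2 + 0.28*sin(l) - 1.1583)*cos(l)/(0.1225*sin(l)^4 - 1.323*sin(l)^3 + 2.5291*sin(l)^2 + 5.6322*sin(l) + 2.2201)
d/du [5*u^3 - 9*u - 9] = 15*u^2 - 9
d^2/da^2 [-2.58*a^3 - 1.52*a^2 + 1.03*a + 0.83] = -15.48*a - 3.04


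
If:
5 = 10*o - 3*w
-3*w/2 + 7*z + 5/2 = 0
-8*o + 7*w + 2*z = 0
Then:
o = 25/32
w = 15/16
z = -5/32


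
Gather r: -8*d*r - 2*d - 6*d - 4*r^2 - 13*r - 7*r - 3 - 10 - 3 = -8*d - 4*r^2 + r*(-8*d - 20) - 16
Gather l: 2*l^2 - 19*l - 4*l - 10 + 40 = 2*l^2 - 23*l + 30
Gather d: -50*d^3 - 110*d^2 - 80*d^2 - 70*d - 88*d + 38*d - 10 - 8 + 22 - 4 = -50*d^3 - 190*d^2 - 120*d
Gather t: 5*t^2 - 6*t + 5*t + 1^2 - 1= 5*t^2 - t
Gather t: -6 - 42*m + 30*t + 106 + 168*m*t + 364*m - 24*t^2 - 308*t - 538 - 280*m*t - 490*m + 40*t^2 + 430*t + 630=-168*m + 16*t^2 + t*(152 - 112*m) + 192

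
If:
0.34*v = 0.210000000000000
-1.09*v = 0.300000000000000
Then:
No Solution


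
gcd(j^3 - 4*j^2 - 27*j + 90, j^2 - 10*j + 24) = j - 6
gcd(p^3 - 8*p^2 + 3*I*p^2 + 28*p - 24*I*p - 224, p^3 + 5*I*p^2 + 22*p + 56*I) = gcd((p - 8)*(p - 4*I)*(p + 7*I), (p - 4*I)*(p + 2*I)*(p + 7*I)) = p^2 + 3*I*p + 28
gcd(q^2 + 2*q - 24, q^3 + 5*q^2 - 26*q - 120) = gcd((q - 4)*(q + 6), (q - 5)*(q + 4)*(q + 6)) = q + 6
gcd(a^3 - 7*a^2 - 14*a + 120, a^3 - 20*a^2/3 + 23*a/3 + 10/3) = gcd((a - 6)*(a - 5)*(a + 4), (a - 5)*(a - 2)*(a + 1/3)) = a - 5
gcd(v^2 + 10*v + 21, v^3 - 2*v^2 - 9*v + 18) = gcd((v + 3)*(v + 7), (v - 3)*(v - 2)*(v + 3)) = v + 3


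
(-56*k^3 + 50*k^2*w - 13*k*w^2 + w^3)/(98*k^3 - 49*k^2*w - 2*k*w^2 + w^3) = (-4*k + w)/(7*k + w)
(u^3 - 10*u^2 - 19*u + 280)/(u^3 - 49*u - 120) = (u - 7)/(u + 3)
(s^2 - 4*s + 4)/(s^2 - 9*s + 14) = (s - 2)/(s - 7)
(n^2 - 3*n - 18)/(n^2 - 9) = (n - 6)/(n - 3)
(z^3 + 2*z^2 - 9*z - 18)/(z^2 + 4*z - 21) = (z^2 + 5*z + 6)/(z + 7)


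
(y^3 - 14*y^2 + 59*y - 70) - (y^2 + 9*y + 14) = y^3 - 15*y^2 + 50*y - 84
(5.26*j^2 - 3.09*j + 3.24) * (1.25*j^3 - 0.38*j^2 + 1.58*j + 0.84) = 6.575*j^5 - 5.8613*j^4 + 13.535*j^3 - 1.695*j^2 + 2.5236*j + 2.7216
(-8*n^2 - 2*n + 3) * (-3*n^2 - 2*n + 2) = 24*n^4 + 22*n^3 - 21*n^2 - 10*n + 6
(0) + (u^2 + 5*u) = u^2 + 5*u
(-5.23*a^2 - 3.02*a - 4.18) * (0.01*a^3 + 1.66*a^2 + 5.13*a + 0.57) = -0.0523*a^5 - 8.712*a^4 - 31.8849*a^3 - 25.4125*a^2 - 23.1648*a - 2.3826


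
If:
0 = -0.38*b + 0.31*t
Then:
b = 0.815789473684211*t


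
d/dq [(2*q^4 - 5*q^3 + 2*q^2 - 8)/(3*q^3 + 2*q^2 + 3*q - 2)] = 2*(3*q^6 + 4*q^5 + q^4 - 23*q^3 + 54*q^2 + 12*q + 12)/(9*q^6 + 12*q^5 + 22*q^4 + q^2 - 12*q + 4)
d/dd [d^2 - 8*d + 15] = 2*d - 8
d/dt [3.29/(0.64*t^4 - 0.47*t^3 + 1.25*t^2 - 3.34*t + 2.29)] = (-8.4224*t^3 + 4.6389*t^2 - 8.225*t + 10.9886)/(0.64*t^4 - 0.47*t^3 + 1.25*t^2 - 3.34*t + 2.29)^2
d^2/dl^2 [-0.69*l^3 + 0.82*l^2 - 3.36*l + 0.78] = 1.64 - 4.14*l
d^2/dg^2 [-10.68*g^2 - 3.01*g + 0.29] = -21.3600000000000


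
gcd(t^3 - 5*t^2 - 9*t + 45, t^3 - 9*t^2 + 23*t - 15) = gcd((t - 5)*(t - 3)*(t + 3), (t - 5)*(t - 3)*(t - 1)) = t^2 - 8*t + 15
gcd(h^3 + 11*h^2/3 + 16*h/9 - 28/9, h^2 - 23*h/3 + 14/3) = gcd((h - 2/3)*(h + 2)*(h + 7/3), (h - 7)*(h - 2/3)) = h - 2/3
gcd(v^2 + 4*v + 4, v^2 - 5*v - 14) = v + 2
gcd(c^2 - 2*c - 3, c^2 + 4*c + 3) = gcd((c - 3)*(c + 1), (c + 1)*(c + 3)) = c + 1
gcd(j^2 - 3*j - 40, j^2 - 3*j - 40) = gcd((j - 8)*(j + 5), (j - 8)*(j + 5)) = j^2 - 3*j - 40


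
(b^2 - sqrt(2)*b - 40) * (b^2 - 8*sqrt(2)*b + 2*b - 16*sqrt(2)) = b^4 - 9*sqrt(2)*b^3 + 2*b^3 - 18*sqrt(2)*b^2 - 24*b^2 - 48*b + 320*sqrt(2)*b + 640*sqrt(2)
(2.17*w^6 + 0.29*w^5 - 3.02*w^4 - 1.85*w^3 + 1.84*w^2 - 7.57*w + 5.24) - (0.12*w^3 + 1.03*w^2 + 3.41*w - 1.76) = 2.17*w^6 + 0.29*w^5 - 3.02*w^4 - 1.97*w^3 + 0.81*w^2 - 10.98*w + 7.0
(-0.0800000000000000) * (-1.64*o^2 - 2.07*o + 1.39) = 0.1312*o^2 + 0.1656*o - 0.1112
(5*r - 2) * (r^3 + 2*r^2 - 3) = 5*r^4 + 8*r^3 - 4*r^2 - 15*r + 6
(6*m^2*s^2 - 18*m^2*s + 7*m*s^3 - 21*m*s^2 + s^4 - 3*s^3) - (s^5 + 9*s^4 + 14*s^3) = 6*m^2*s^2 - 18*m^2*s + 7*m*s^3 - 21*m*s^2 - s^5 - 8*s^4 - 17*s^3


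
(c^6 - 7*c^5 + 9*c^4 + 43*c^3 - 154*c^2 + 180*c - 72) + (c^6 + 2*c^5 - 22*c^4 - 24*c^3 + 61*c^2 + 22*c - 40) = 2*c^6 - 5*c^5 - 13*c^4 + 19*c^3 - 93*c^2 + 202*c - 112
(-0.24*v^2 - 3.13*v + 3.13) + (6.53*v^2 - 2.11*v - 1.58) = 6.29*v^2 - 5.24*v + 1.55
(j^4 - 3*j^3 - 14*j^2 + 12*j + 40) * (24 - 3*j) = -3*j^5 + 33*j^4 - 30*j^3 - 372*j^2 + 168*j + 960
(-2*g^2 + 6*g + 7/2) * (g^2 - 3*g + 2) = -2*g^4 + 12*g^3 - 37*g^2/2 + 3*g/2 + 7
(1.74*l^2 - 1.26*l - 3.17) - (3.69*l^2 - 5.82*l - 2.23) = -1.95*l^2 + 4.56*l - 0.94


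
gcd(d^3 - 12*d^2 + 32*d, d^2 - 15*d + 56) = d - 8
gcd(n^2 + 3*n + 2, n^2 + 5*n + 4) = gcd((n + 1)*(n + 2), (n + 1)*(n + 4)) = n + 1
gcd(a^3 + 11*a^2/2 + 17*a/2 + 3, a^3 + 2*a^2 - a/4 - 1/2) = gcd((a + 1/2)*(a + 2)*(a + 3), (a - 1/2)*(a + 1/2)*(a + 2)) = a^2 + 5*a/2 + 1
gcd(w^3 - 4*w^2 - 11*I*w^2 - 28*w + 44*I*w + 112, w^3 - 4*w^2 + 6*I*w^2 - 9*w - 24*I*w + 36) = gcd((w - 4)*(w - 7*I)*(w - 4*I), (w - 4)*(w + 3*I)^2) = w - 4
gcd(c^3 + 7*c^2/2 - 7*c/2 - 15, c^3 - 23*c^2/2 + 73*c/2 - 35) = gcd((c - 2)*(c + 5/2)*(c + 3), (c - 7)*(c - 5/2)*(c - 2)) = c - 2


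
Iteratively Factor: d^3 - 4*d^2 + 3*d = (d - 3)*(d^2 - d) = d*(d - 3)*(d - 1)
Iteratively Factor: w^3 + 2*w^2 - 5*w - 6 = (w + 1)*(w^2 + w - 6) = (w - 2)*(w + 1)*(w + 3)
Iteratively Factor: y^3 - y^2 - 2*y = (y)*(y^2 - y - 2) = y*(y - 2)*(y + 1)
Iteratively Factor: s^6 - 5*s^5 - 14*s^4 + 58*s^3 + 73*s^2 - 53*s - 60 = (s - 1)*(s^5 - 4*s^4 - 18*s^3 + 40*s^2 + 113*s + 60) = (s - 1)*(s + 1)*(s^4 - 5*s^3 - 13*s^2 + 53*s + 60) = (s - 5)*(s - 1)*(s + 1)*(s^3 - 13*s - 12) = (s - 5)*(s - 1)*(s + 1)^2*(s^2 - s - 12) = (s - 5)*(s - 1)*(s + 1)^2*(s + 3)*(s - 4)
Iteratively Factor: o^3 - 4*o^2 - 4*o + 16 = (o - 2)*(o^2 - 2*o - 8) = (o - 4)*(o - 2)*(o + 2)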